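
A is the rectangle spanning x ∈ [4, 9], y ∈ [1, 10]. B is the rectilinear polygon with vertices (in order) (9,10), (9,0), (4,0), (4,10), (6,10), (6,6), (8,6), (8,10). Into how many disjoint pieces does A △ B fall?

2

A △ B splits into 2 disjoint pieces (area 8, area 5).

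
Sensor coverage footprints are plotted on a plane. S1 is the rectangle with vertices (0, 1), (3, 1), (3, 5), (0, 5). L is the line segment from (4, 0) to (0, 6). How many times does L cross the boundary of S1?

2

The segment meets the boundary at (0.667,5), (3,1.5).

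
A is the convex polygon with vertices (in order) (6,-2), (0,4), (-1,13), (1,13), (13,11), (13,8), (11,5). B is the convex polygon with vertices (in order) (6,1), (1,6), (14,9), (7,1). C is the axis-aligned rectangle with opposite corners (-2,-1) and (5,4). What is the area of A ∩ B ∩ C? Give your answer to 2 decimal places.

2.00

The intersection is the polygon with vertices (3,4), (5,4), (5,2).
By the shoelace formula its area is 2.00.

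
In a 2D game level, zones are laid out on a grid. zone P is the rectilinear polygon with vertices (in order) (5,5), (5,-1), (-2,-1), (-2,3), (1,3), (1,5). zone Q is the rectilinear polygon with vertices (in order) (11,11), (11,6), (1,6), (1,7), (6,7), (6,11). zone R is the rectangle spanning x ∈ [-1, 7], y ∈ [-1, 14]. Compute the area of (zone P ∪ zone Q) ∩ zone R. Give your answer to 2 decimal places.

42.00

|zone P ∪ zone Q| = 66.
|(zone P ∪ zone Q) ∩ zone R| = 42.00.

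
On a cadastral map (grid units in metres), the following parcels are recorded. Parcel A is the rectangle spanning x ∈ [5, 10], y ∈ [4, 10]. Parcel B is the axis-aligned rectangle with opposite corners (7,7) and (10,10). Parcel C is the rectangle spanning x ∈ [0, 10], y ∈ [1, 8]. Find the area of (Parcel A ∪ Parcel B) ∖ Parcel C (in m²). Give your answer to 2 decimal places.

|Parcel A ∪ Parcel B| = 30.
|(Parcel A ∪ Parcel B) ∩ Parcel C| = 20.
|(Parcel A ∪ Parcel B) ∖ Parcel C| = 30 − 20 = 10.00.

10.00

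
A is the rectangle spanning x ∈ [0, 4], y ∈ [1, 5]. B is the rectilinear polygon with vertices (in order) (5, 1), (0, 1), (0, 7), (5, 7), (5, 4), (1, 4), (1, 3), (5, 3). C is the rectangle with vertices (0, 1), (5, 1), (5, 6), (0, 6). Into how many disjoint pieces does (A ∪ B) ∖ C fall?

1

(A ∪ B) ∖ C is a single connected region.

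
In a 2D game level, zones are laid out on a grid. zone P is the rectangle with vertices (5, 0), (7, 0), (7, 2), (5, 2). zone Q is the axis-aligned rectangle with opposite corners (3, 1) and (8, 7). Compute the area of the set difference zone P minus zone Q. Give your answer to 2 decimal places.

2.00

|zone P∩zone Q|: x∈[5,7], y∈[1,2] → 2·1 = 2.
|zone P| = 4.
|zone P ∖ zone Q| = |zone P| − |zone P∩zone Q| = 4 − 2 = 2.00.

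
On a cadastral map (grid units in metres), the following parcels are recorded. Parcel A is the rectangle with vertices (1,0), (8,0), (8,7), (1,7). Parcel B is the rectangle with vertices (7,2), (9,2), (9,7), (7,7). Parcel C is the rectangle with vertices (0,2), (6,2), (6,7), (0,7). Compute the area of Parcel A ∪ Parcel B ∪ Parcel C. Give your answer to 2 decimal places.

59.00

By inclusion–exclusion:
Individual areas: |Parcel A| = 49, |Parcel B| = 10, |Parcel C| = 30.
|Parcel A∩Parcel B|: x∈[7,8], y∈[2,7] → 1·5 = 5.
|Parcel A∩Parcel C|: x∈[1,6], y∈[2,7] → 5·5 = 25.
|Parcel B∩Parcel C| = 0 (no overlap).
|Parcel A∩Parcel B∩Parcel C| = 0.
|Parcel A ∪ Parcel B ∪ Parcel C| = 89 − 30 + 0 = 59.00.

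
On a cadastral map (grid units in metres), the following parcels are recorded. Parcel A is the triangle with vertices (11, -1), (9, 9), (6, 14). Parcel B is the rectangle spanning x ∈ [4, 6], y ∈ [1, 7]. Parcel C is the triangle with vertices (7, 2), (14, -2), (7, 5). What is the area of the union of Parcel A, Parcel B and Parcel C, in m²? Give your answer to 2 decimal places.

32.05

By inclusion–exclusion:
Individual areas: |Parcel A| = 10, |Parcel B| = 12, |Parcel C| = 10.5.
|Parcel A∩Parcel B| = 0.
|Parcel A∩Parcel C| = 0.4526.
|Parcel B∩Parcel C| = 0.
|Parcel A∩Parcel B∩Parcel C| = 0.
|Parcel A ∪ Parcel B ∪ Parcel C| = 32.5 − 0.4526 + 0 = 32.05.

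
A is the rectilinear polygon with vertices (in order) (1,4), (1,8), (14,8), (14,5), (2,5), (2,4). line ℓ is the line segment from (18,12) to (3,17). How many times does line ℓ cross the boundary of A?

0

The segment lies entirely outside A and never meets its boundary.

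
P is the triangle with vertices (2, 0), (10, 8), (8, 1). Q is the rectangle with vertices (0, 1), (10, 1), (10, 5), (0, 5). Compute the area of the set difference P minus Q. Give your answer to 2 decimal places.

|P| = 20, |P∩Q| = 14.2857.
|P ∖ Q| = |P| − |P∩Q| = 20 − 14.2857 = 5.71.

5.71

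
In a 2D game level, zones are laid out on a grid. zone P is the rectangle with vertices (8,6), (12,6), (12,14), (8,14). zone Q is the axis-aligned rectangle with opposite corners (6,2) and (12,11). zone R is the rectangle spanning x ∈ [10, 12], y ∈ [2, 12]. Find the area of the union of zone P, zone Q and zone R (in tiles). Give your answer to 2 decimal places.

66.00

By inclusion–exclusion:
Individual areas: |zone P| = 32, |zone Q| = 54, |zone R| = 20.
|zone P∩zone Q|: x∈[8,12], y∈[6,11] → 4·5 = 20.
|zone P∩zone R|: x∈[10,12], y∈[6,12] → 2·6 = 12.
|zone Q∩zone R|: x∈[10,12], y∈[2,11] → 2·9 = 18.
|zone P∩zone Q∩zone R| = 10.
|zone P ∪ zone Q ∪ zone R| = 106 − 50 + 10 = 66.00.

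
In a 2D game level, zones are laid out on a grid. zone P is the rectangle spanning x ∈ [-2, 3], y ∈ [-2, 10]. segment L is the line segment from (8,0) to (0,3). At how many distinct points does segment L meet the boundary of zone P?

1

The segment meets the boundary at (3,1.875).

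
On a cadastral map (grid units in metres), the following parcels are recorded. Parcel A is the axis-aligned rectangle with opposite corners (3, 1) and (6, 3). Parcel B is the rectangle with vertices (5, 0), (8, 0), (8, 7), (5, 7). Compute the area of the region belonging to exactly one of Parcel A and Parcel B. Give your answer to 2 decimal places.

|Parcel A∩Parcel B|: x∈[5,6], y∈[1,3] → 1·2 = 2.
|Parcel A △ Parcel B| = |Parcel A| + |Parcel B| − 2·|Parcel A∩Parcel B| = 6 + 21 − 4 = 23.00.

23.00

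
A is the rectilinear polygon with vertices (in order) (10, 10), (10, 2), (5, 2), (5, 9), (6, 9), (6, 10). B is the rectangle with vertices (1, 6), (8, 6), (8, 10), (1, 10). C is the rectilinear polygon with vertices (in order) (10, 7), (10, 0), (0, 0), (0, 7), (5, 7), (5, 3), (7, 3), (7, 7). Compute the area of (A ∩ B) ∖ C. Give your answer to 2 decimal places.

|A ∩ B| = 11.
|(A ∩ B) ∩ C| = 1.
|(A ∩ B) ∖ C| = 11 − 1 = 10.00.

10.00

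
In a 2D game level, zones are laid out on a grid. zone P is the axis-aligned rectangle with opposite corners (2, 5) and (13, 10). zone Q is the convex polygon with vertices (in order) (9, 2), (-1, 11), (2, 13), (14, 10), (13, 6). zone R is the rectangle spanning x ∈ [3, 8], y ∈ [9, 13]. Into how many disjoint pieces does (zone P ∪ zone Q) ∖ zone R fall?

(zone P ∪ zone Q) ∖ zone R is a single connected region.

1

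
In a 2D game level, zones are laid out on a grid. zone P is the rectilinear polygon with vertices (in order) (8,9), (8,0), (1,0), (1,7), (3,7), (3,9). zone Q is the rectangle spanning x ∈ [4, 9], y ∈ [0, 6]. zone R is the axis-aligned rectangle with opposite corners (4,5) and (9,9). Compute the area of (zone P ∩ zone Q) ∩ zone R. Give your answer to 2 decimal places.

4.00

The region (zone P ∩ zone Q) ∩ zone R is the polygon with vertices (4,6), (8,6), (8,5), (4,5).
By the shoelace formula its area is 4.00.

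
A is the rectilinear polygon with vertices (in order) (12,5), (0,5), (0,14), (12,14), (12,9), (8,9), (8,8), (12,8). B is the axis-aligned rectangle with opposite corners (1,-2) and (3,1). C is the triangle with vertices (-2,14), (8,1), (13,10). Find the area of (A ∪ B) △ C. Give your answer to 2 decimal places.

67.87

|A ∪ B| = 110.
|(A ∪ B) ∩ C| = 59.8128.
|(A ∪ B) △ C| = 110 + 77.5 − 119.6256 = 67.87.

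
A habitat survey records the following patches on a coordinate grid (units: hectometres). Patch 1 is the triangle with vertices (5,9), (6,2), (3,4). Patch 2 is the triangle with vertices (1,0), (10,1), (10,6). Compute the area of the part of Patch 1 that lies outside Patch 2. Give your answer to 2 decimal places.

|Patch 1| = 9.5, |Patch 1∩Patch 2| = 0.5507.
|Patch 1 ∖ Patch 2| = |Patch 1| − |Patch 1∩Patch 2| = 9.5 − 0.5507 = 8.95.

8.95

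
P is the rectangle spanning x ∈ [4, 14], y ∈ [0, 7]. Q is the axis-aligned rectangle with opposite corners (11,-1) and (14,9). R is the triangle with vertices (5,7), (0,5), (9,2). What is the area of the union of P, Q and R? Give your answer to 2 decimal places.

By inclusion–exclusion:
Individual areas: |P| = 70, |Q| = 30, |R| = 16.5.
|P∩Q|: x∈[11,14], y∈[0,7] → 3·7 = 21.
|P∩R| = 10.6333.
|Q∩R| = 0.
|P∩Q∩R| = 0.
|P ∪ Q ∪ R| = 116.5 − 31.6333 + 0 = 84.87.

84.87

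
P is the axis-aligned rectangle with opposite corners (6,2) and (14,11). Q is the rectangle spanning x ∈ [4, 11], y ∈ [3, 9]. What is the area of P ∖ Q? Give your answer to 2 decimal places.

|P∩Q|: x∈[6,11], y∈[3,9] → 5·6 = 30.
|P| = 72.
|P ∖ Q| = |P| − |P∩Q| = 72 − 30 = 42.00.

42.00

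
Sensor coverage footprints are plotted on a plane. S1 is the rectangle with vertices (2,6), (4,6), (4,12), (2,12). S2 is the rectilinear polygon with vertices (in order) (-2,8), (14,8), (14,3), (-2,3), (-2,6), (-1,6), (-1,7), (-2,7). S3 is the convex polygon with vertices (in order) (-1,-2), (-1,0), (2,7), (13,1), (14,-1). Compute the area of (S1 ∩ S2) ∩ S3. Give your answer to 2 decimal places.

The region (S1 ∩ S2) ∩ S3 is the polygon with vertices (2,6), (2,7), (3.833,6).
By the shoelace formula its area is 0.92.

0.92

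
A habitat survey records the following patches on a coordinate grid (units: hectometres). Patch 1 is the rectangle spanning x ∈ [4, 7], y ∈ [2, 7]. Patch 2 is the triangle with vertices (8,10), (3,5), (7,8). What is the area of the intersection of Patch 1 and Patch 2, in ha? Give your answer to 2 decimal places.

The intersection is the polygon with vertices (5.667,7), (4,5.75), (4,6), (5,7).
By the shoelace formula its area is 0.54.

0.54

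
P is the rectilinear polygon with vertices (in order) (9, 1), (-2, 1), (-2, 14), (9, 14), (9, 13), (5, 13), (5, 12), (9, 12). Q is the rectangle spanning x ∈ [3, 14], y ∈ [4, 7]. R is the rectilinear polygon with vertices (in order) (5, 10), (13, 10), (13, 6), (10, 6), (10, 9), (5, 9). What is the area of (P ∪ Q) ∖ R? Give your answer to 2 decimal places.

147.00

|P ∪ Q| = 154.
|(P ∪ Q) ∩ R| = 7.
|(P ∪ Q) ∖ R| = 154 − 7 = 147.00.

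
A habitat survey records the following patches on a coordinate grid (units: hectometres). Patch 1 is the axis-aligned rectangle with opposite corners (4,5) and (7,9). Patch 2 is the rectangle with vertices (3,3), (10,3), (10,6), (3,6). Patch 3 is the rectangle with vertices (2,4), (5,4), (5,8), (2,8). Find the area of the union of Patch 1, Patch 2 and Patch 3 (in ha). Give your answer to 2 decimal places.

36.00

By inclusion–exclusion:
Individual areas: |Patch 1| = 12, |Patch 2| = 21, |Patch 3| = 12.
|Patch 1∩Patch 2|: x∈[4,7], y∈[5,6] → 3·1 = 3.
|Patch 1∩Patch 3|: x∈[4,5], y∈[5,8] → 1·3 = 3.
|Patch 2∩Patch 3|: x∈[3,5], y∈[4,6] → 2·2 = 4.
|Patch 1∩Patch 2∩Patch 3| = 1.
|Patch 1 ∪ Patch 2 ∪ Patch 3| = 45 − 10 + 1 = 36.00.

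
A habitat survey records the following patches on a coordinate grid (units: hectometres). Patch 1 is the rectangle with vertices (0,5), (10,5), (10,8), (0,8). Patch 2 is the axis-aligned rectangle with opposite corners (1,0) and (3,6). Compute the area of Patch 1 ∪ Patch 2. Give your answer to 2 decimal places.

40.00

By inclusion–exclusion:
Individual areas: |Patch 1| = 30, |Patch 2| = 12.
|Patch 1∩Patch 2|: x∈[1,3], y∈[5,6] → 2·1 = 2.
|Patch 1 ∪ Patch 2| = 42 − 2 = 40.00.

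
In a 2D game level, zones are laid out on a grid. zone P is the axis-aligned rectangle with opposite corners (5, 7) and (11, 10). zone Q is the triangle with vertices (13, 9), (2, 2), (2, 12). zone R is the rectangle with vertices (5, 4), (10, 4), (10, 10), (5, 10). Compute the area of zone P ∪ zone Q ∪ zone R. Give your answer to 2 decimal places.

By inclusion–exclusion:
Individual areas: |zone P| = 18, |zone Q| = 55, |zone R| = 30.
|zone P∩zone Q| = 17.2056.
|zone P∩zone R|: x∈[5,10], y∈[7,10] → 5·3 = 15.
|zone Q∩zone R| = 22.4329.
|zone P∩zone Q∩zone R| = 14.9329.
|zone P ∪ zone Q ∪ zone R| = 103 − 54.6385 + 14.9329 = 63.29.

63.29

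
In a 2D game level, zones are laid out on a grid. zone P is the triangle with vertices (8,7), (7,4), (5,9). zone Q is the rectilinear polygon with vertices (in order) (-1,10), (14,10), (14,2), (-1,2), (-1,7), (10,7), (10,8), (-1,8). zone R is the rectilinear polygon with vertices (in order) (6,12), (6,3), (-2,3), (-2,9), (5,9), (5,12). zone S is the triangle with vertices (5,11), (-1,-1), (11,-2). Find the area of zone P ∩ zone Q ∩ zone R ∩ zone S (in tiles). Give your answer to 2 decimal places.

0.52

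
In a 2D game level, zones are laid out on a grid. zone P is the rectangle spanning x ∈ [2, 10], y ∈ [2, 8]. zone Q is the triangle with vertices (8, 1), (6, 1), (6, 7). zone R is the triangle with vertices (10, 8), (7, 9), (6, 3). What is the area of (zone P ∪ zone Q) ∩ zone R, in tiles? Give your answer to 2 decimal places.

7.92

The region (zone P ∪ zone Q) ∩ zone R is the polygon with vertices (10,8), (6,3), (6.833,8).
By the shoelace formula its area is 7.92.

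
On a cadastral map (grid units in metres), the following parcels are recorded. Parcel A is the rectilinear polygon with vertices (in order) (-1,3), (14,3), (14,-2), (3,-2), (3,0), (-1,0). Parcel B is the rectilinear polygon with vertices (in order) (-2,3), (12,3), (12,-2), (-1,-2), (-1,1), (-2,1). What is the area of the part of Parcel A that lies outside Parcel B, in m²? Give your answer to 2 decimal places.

|Parcel A| = 67, |Parcel A∩Parcel B| = 57.
|Parcel A ∖ Parcel B| = |Parcel A| − |Parcel A∩Parcel B| = 67 − 57 = 10.00.

10.00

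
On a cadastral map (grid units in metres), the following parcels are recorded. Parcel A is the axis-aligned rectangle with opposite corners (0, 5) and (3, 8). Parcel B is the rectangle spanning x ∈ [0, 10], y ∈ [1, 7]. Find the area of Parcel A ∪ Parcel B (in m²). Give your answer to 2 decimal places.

63.00

By inclusion–exclusion:
Individual areas: |Parcel A| = 9, |Parcel B| = 60.
|Parcel A∩Parcel B|: x∈[0,3], y∈[5,7] → 3·2 = 6.
|Parcel A ∪ Parcel B| = 69 − 6 = 63.00.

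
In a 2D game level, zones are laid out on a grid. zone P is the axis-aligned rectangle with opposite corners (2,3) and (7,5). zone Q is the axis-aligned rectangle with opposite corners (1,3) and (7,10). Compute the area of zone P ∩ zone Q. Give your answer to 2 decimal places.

|zone P∩zone Q|: x∈[2,7], y∈[3,5] → 5·2 = 10.

10.00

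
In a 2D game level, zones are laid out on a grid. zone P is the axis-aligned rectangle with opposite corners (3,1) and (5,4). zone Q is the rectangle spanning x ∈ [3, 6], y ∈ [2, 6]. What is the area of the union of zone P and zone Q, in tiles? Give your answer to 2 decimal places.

14.00

By inclusion–exclusion:
Individual areas: |zone P| = 6, |zone Q| = 12.
|zone P∩zone Q|: x∈[3,5], y∈[2,4] → 2·2 = 4.
|zone P ∪ zone Q| = 18 − 4 = 14.00.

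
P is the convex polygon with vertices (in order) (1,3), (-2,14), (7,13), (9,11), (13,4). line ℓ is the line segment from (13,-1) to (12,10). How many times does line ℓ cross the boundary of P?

The segment meets the boundary at (12.459,4.946), (12.549,3.962).

2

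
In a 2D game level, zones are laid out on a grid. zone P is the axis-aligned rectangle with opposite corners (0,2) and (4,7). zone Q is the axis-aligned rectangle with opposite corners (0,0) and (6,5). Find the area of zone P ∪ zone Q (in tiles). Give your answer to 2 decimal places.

By inclusion–exclusion:
Individual areas: |zone P| = 20, |zone Q| = 30.
|zone P∩zone Q|: x∈[0,4], y∈[2,5] → 4·3 = 12.
|zone P ∪ zone Q| = 50 − 12 = 38.00.

38.00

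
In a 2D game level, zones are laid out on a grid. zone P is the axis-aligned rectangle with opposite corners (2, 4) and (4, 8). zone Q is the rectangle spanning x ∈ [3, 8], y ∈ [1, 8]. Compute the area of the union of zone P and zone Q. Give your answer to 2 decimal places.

By inclusion–exclusion:
Individual areas: |zone P| = 8, |zone Q| = 35.
|zone P∩zone Q|: x∈[3,4], y∈[4,8] → 1·4 = 4.
|zone P ∪ zone Q| = 43 − 4 = 39.00.

39.00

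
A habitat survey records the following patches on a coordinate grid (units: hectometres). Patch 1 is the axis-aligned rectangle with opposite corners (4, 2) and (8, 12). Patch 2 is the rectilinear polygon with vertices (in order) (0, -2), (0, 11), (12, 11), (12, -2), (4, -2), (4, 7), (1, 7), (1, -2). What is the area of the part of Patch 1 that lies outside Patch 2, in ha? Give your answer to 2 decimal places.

|Patch 1| = 40, |Patch 1∩Patch 2| = 36.
|Patch 1 ∖ Patch 2| = |Patch 1| − |Patch 1∩Patch 2| = 40 − 36 = 4.00.

4.00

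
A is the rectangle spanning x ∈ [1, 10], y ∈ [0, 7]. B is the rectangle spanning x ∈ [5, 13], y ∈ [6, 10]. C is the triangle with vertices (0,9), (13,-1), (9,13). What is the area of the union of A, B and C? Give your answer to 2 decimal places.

123.22

By inclusion–exclusion:
Individual areas: |A| = 63, |B| = 32, |C| = 71.
|A∩B|: x∈[5,10], y∈[6,7] → 5·1 = 5.
|A∩C| = 21.0615.
|B∩C| = 21.7143.
|A∩B∩C| = 5.
|A ∪ B ∪ C| = 166 − 47.7758 + 5 = 123.22.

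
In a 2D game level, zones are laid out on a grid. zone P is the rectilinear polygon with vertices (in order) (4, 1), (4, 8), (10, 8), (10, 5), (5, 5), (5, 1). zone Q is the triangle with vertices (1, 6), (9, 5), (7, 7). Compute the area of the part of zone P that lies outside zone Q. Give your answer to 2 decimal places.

|zone P| = 22, |zone P∩zone Q| = 5.6875.
|zone P ∖ zone Q| = |zone P| − |zone P∩zone Q| = 22 − 5.6875 = 16.31.

16.31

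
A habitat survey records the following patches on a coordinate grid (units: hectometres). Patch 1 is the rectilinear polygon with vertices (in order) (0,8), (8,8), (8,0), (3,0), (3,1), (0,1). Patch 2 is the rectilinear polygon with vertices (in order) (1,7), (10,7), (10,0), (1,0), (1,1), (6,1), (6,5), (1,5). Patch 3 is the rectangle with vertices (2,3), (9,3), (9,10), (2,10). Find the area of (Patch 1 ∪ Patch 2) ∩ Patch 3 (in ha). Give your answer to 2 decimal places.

34.00

The region (Patch 1 ∪ Patch 2) ∩ Patch 3 is the polygon with vertices (8,7), (9,7), (9,3), (2,3), (2,8), (8,8).
By the shoelace formula its area is 34.00.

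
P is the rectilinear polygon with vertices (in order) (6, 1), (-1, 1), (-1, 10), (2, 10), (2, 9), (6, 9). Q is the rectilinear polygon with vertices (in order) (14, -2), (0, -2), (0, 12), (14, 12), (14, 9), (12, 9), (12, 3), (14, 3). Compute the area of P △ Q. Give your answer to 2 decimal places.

143.00

|P| = 59, |Q| = 184, |P∩Q| = 50.
|P △ Q| = |P| + |Q| − 2·|P∩Q| = 59 + 184 − 100 = 143.00.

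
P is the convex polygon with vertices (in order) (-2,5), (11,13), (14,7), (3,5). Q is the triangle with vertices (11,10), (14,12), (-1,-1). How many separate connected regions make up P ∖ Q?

2

P ∖ Q splits into 2 disjoint pieces (area 39.3164, area 13.8917).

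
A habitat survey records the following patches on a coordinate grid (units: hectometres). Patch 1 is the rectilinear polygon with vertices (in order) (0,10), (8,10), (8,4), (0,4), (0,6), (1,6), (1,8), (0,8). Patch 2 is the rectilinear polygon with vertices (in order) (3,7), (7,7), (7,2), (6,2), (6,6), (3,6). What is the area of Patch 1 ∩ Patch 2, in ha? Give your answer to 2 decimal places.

6.00

The intersection is the polygon with vertices (6,4), (6,6), (3,6), (3,7), (7,7), (7,4).
By the shoelace formula its area is 6.00.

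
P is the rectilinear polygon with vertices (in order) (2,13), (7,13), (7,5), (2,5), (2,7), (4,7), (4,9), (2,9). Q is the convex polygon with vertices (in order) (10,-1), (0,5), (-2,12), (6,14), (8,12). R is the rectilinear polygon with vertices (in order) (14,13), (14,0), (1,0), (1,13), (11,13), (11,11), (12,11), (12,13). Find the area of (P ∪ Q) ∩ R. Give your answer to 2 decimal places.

The region (P ∪ Q) ∩ R is the polygon with vertices (2,13), (7,13), (8,12), (9.846,0), (8.333,0), (1,4.4), (1,12.75).
By the shoelace formula its area is 85.32.

85.32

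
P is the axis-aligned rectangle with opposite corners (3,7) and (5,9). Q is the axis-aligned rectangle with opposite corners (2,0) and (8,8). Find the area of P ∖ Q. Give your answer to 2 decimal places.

2.00

|P∩Q|: x∈[3,5], y∈[7,8] → 2·1 = 2.
|P| = 4.
|P ∖ Q| = |P| − |P∩Q| = 4 − 2 = 2.00.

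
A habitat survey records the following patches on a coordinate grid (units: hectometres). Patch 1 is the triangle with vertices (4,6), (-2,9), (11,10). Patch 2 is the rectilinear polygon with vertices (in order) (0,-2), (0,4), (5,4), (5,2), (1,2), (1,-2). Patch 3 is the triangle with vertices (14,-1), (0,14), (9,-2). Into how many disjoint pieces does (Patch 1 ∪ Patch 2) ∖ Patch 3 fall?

(Patch 1 ∪ Patch 2) ∖ Patch 3 splits into 3 disjoint pieces (area 8.7685, area 7.9444, area 14).

3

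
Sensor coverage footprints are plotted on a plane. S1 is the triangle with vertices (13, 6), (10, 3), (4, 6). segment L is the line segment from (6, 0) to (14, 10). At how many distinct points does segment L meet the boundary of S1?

2

The segment meets the boundary at (10.8,6), (8.857,3.571).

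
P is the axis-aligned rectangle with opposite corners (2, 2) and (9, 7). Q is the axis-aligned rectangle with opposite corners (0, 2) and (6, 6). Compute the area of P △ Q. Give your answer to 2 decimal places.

27.00

|P∩Q|: x∈[2,6], y∈[2,6] → 4·4 = 16.
|P △ Q| = |P| + |Q| − 2·|P∩Q| = 35 + 24 − 32 = 27.00.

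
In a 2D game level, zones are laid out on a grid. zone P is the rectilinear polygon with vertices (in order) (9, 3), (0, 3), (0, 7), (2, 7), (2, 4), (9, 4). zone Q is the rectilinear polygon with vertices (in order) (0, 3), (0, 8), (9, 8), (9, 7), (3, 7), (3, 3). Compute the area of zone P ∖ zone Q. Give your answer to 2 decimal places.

6.00

|zone P| = 15, |zone P∩zone Q| = 9.
|zone P ∖ zone Q| = |zone P| − |zone P∩zone Q| = 15 − 9 = 6.00.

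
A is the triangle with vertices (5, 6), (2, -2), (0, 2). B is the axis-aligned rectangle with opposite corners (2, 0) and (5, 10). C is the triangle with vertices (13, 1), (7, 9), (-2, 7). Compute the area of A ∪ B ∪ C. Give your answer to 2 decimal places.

68.08

By inclusion–exclusion:
Individual areas: |A| = 14, |B| = 30, |C| = 42.
|A∩B| = 7.65.
|A∩C| = 0.8217.
|B∩C| = 10.2667.
|A∩B∩C| = 0.8217.
|A ∪ B ∪ C| = 86 − 18.7384 + 0.8217 = 68.08.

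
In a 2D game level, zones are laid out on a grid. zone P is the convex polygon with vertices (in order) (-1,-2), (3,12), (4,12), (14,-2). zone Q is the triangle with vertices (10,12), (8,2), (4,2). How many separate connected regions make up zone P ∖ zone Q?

1

zone P ∖ zone Q is a single connected region.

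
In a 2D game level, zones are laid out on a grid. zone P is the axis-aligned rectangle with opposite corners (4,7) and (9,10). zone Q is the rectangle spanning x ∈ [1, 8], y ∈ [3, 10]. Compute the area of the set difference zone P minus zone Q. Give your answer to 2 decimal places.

3.00

|zone P∩zone Q|: x∈[4,8], y∈[7,10] → 4·3 = 12.
|zone P| = 15.
|zone P ∖ zone Q| = |zone P| − |zone P∩zone Q| = 15 − 12 = 3.00.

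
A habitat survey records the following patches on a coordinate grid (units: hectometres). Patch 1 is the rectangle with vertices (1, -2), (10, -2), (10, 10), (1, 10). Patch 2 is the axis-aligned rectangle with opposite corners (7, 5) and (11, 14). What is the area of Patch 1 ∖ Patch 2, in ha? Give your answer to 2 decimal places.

93.00

|Patch 1∩Patch 2|: x∈[7,10], y∈[5,10] → 3·5 = 15.
|Patch 1| = 108.
|Patch 1 ∖ Patch 2| = |Patch 1| − |Patch 1∩Patch 2| = 108 − 15 = 93.00.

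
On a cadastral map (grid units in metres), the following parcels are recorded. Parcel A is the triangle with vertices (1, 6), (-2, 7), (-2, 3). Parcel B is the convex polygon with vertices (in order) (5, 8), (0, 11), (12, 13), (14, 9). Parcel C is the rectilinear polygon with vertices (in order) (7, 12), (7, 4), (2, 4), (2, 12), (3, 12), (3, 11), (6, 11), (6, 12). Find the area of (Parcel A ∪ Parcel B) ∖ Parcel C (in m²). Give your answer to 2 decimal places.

34.51

|Parcel A ∪ Parcel B| = 48.
|(Parcel A ∪ Parcel B) ∩ Parcel C| = 13.4944.
|(Parcel A ∪ Parcel B) ∖ Parcel C| = 48 − 13.4944 = 34.51.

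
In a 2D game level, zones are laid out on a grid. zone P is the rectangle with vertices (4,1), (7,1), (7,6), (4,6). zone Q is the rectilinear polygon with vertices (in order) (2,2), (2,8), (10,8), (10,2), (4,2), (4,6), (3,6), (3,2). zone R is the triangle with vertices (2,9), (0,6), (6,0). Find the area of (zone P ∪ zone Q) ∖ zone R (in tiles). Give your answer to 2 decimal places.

|zone P ∪ zone Q| = 47.
|(zone P ∪ zone Q) ∩ zone R| = 6.5.
|(zone P ∪ zone Q) ∖ zone R| = 47 − 6.5 = 40.50.

40.50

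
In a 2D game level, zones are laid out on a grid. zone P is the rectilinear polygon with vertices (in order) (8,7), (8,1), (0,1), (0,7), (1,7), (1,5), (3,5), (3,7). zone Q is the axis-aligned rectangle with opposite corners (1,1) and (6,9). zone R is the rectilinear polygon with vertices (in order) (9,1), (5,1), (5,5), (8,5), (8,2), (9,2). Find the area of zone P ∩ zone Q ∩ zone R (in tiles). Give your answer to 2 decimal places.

The intersection is the polygon with vertices (6,1), (5,1), (5,5), (6,5).
By the shoelace formula its area is 4.00.

4.00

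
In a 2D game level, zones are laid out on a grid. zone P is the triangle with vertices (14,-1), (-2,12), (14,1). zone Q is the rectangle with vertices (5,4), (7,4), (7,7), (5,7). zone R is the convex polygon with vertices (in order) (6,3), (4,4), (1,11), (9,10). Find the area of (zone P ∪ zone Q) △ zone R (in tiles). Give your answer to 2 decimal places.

39.33

|zone P ∪ zone Q| = 20.0256.
|(zone P ∪ zone Q) ∩ zone R| = 7.8462.
|(zone P ∪ zone Q) △ zone R| = 20.0256 + 35 − 15.6924 = 39.33.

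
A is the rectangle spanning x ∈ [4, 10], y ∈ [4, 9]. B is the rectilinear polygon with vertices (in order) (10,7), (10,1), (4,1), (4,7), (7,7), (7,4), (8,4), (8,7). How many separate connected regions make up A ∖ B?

1

A ∖ B is a single connected region.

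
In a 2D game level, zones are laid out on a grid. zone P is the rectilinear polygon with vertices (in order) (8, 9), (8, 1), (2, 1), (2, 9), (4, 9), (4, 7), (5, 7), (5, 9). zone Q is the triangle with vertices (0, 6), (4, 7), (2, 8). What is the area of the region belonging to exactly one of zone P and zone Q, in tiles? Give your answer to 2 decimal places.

|zone P| = 46, |zone Q| = 3, |zone P∩zone Q| = 1.5.
|zone P △ zone Q| = |zone P| + |zone Q| − 2·|zone P∩zone Q| = 46 + 3 − 3 = 46.00.

46.00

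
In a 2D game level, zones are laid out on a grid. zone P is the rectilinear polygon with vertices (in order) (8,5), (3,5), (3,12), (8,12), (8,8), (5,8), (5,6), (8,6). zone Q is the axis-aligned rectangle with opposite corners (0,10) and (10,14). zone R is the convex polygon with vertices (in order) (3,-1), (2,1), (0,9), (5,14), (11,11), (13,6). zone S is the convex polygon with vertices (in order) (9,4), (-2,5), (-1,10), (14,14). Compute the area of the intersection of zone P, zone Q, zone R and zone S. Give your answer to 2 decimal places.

The intersection is the polygon with vertices (8,10), (3,10), (3,11.067), (6.5,12), (8,12).
By the shoelace formula its area is 8.37.

8.37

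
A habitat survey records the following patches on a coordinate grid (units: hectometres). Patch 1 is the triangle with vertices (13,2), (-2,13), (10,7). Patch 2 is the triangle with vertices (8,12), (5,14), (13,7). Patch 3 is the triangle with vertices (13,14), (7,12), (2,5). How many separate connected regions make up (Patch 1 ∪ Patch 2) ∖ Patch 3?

(Patch 1 ∪ Patch 2) ∖ Patch 3 splits into 4 disjoint pieces (area 5.3237, area 13.7511, area 0.9948, area 0.613).

4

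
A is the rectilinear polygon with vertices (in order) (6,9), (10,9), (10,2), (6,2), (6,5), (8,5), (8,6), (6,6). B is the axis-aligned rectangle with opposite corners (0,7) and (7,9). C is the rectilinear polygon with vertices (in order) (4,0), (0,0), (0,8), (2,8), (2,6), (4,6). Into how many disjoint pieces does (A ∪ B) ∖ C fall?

1

(A ∪ B) ∖ C is a single connected region.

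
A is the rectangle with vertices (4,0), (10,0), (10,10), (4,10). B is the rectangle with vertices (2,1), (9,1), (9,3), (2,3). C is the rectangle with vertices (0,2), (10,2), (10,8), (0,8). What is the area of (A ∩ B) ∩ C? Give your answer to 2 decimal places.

5.00

The region (A ∩ B) ∩ C is the polygon with vertices (9,3), (9,2), (4,2), (4,3).
By the shoelace formula its area is 5.00.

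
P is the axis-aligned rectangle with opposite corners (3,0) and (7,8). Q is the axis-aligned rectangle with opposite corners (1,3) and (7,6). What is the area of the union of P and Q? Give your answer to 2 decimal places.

By inclusion–exclusion:
Individual areas: |P| = 32, |Q| = 18.
|P∩Q|: x∈[3,7], y∈[3,6] → 4·3 = 12.
|P ∪ Q| = 50 − 12 = 38.00.

38.00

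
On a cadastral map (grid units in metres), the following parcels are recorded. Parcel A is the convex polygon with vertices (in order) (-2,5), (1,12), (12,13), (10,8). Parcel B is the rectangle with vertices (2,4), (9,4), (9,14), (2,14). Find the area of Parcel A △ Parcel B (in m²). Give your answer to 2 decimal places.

56.52

|Parcel A| = 64, |Parcel B| = 70, |Parcel A∩Parcel B| = 38.7386.
|Parcel A △ Parcel B| = |Parcel A| + |Parcel B| − 2·|Parcel A∩Parcel B| = 64 + 70 − 77.4773 = 56.52.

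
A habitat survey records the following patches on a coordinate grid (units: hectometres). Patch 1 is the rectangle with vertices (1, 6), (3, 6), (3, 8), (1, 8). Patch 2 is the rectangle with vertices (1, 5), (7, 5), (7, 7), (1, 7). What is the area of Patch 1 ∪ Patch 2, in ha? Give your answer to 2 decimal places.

14.00

By inclusion–exclusion:
Individual areas: |Patch 1| = 4, |Patch 2| = 12.
|Patch 1∩Patch 2|: x∈[1,3], y∈[6,7] → 2·1 = 2.
|Patch 1 ∪ Patch 2| = 16 − 2 = 14.00.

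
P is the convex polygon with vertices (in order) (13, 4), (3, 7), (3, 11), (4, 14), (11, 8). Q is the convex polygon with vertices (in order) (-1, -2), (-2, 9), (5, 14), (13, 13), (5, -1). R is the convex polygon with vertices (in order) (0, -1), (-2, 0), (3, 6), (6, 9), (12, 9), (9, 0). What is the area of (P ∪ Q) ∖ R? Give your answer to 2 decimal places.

88.52

|P ∪ Q| = 155.0985.
|(P ∪ Q) ∩ R| = 66.5785.
|(P ∪ Q) ∖ R| = 155.0985 − 66.5785 = 88.52.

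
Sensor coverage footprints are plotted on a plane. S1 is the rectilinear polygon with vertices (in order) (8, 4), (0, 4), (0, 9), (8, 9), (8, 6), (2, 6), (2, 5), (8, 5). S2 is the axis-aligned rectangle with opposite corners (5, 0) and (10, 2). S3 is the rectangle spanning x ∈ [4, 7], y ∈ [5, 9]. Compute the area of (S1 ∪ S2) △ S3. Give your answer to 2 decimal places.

|S1 ∪ S2| = 44.
|(S1 ∪ S2) ∩ S3| = 9.
|(S1 ∪ S2) △ S3| = 44 + 12 − 18 = 38.00.

38.00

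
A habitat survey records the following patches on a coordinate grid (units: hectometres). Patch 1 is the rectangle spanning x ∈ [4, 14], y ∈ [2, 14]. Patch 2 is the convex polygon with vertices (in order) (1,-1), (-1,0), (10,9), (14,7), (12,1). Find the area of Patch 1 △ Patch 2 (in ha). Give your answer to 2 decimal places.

|Patch 1| = 120, |Patch 2| = 74.5, |Patch 1∩Patch 2| = 47.1061.
|Patch 1 △ Patch 2| = |Patch 1| + |Patch 2| − 2·|Patch 1∩Patch 2| = 120 + 74.5 − 94.2121 = 100.29.

100.29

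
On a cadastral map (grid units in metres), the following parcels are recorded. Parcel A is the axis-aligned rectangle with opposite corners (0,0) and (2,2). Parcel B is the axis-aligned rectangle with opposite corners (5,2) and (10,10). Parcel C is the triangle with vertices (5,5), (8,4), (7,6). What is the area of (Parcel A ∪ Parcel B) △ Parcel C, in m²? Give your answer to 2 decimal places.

41.50

|Parcel A ∪ Parcel B| = 44.
|(Parcel A ∪ Parcel B) ∩ Parcel C| = 2.5.
|(Parcel A ∪ Parcel B) △ Parcel C| = 44 + 2.5 − 5 = 41.50.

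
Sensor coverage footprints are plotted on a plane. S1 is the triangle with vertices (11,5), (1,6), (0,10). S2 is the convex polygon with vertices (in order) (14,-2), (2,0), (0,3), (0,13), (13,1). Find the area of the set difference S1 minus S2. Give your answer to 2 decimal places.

2.13

|S1| = 19.5, |S1∩S2| = 17.3675.
|S1 ∖ S2| = |S1| − |S1∩S2| = 19.5 − 17.3675 = 2.13.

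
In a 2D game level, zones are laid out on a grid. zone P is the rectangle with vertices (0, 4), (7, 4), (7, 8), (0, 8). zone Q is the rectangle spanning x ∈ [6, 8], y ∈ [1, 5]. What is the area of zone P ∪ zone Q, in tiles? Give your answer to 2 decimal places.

By inclusion–exclusion:
Individual areas: |zone P| = 28, |zone Q| = 8.
|zone P∩zone Q|: x∈[6,7], y∈[4,5] → 1·1 = 1.
|zone P ∪ zone Q| = 36 − 1 = 35.00.

35.00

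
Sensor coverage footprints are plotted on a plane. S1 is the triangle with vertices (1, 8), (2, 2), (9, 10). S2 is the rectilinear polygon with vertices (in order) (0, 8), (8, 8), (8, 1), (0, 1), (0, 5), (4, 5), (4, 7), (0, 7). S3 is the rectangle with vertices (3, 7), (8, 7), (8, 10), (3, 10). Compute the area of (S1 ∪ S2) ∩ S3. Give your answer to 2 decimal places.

10.30

The region (S1 ∪ S2) ∩ S3 is the polygon with vertices (8,9.75), (8,8.857), (7.25,8), (8,8), (8,7), (3,7), (3,8.5).
By the shoelace formula its area is 10.30.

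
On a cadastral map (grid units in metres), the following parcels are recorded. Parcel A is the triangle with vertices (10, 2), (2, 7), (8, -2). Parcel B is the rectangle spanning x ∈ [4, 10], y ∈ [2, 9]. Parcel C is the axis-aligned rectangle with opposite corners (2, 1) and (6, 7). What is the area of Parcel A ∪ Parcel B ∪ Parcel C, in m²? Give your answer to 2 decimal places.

65.00

By inclusion–exclusion:
Individual areas: |Parcel A| = 21, |Parcel B| = 42, |Parcel C| = 24.
|Parcel A∩Parcel B| = 9.9167.
|Parcel A∩Parcel C| = 7.
|Parcel B∩Parcel C|: x∈[4,6], y∈[2,7] → 2·5 = 10.
|Parcel A∩Parcel B∩Parcel C| = 4.9167.
|Parcel A ∪ Parcel B ∪ Parcel C| = 87 − 26.9167 + 4.9167 = 65.00.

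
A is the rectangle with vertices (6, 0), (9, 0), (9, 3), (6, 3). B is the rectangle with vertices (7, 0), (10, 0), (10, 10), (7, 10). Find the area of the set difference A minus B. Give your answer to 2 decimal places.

|A∩B|: x∈[7,9], y∈[0,3] → 2·3 = 6.
|A| = 9.
|A ∖ B| = |A| − |A∩B| = 9 − 6 = 3.00.

3.00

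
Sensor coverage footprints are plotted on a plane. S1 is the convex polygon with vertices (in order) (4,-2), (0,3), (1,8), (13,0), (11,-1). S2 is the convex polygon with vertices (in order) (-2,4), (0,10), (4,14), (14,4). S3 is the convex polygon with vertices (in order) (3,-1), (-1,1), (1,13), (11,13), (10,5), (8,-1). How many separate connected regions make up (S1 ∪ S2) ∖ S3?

(S1 ∪ S2) ∖ S3 splits into 4 disjoint pieces (area 6.15, area 1, area 7.6667, area 13.6727).

4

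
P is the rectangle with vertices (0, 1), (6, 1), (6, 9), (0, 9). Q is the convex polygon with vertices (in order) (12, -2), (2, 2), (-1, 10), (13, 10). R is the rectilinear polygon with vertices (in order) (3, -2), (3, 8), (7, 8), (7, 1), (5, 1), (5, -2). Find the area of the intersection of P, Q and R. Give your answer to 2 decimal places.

The intersection is the polygon with vertices (6,1), (5,1), (4.5,1), (3,1.6), (3,8), (6,8).
By the shoelace formula its area is 20.55.

20.55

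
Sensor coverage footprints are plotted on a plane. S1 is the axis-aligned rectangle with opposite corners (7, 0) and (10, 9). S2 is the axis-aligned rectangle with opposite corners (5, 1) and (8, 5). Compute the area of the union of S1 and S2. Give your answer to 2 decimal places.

35.00

By inclusion–exclusion:
Individual areas: |S1| = 27, |S2| = 12.
|S1∩S2|: x∈[7,8], y∈[1,5] → 1·4 = 4.
|S1 ∪ S2| = 39 − 4 = 35.00.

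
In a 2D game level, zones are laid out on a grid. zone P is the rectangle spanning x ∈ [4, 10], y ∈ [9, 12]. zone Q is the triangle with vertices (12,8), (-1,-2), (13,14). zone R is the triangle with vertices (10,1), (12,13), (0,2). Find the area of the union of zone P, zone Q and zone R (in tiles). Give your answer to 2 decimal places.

By inclusion–exclusion:
Individual areas: |zone P| = 18, |zone Q| = 34, |zone R| = 61.
|zone P∩zone Q| = 1.0804.
|zone P∩zone R| = 2.5606.
|zone Q∩zone R| = 26.277.
|zone P∩zone Q∩zone R| = 1.0804.
|zone P ∪ zone Q ∪ zone R| = 113 − 29.918 + 1.0804 = 84.16.

84.16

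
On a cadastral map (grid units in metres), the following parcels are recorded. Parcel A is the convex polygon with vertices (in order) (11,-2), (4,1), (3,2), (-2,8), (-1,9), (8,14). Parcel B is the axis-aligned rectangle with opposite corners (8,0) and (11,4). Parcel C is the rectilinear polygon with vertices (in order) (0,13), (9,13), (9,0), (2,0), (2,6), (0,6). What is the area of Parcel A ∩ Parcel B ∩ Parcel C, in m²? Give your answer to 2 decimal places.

4.00

The intersection is the polygon with vertices (8,0), (8,4), (9,4), (9,0).
By the shoelace formula its area is 4.00.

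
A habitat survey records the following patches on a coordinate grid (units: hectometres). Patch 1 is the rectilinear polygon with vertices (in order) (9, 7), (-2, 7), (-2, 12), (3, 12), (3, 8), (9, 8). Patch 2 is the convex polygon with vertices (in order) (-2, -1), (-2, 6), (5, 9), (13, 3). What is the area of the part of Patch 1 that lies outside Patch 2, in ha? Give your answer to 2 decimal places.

25.48

|Patch 1| = 31, |Patch 1∩Patch 2| = 5.5238.
|Patch 1 ∖ Patch 2| = |Patch 1| − |Patch 1∩Patch 2| = 31 − 5.5238 = 25.48.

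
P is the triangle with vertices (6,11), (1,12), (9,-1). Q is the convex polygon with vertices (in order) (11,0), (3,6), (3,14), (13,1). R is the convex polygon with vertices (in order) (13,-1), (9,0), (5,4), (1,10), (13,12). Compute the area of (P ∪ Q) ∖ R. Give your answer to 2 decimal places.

|P ∪ Q| = 55.9781.
|(P ∪ Q) ∩ R| = 47.7562.
|(P ∪ Q) ∖ R| = 55.9781 − 47.7562 = 8.22.

8.22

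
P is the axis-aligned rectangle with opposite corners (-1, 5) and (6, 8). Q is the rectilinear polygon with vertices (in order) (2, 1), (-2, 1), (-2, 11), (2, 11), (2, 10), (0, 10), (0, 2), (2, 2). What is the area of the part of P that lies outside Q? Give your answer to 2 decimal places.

18.00

|P| = 21, |P∩Q| = 3.
|P ∖ Q| = |P| − |P∩Q| = 21 − 3 = 18.00.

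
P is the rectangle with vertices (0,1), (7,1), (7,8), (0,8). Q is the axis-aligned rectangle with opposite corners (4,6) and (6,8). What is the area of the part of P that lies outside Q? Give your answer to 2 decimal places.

45.00

|P∩Q|: x∈[4,6], y∈[6,8] → 2·2 = 4.
|P| = 49.
|P ∖ Q| = |P| − |P∩Q| = 49 − 4 = 45.00.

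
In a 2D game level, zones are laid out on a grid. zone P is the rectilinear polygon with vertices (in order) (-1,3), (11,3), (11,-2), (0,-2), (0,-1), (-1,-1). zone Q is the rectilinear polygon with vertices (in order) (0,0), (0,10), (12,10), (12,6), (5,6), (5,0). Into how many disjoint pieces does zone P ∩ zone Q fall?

1

zone P ∩ zone Q is a single connected region.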